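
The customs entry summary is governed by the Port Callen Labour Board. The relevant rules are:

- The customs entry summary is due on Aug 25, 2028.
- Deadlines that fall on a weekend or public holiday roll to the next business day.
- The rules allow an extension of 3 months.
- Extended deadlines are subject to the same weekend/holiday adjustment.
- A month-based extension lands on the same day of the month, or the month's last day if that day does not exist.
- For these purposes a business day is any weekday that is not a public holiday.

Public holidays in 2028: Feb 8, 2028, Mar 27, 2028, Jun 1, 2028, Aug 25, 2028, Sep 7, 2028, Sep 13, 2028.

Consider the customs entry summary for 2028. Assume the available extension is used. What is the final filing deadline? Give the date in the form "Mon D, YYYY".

The stated deadline is Aug 25, 2028.
Because Aug 25, 2028 is a listed holiday, the deadline becomes Aug 28, 2028 (Monday).
Applying the 3 months extension: 3 months after Aug 28, 2028 is Nov 28, 2028.
Nov 28, 2028 (Tuesday) is already a business day.
Final deadline: Nov 28, 2028.

Nov 28, 2028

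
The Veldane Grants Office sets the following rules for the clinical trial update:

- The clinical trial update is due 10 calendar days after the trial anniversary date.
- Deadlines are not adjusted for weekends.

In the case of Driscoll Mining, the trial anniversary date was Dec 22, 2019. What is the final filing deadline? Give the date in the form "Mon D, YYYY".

From Dec 22, 2019, 10 calendar days later is Jan 1, 2020.
No adjustment is made for weekends or holidays, so Jan 1, 2020 stands.
Final deadline: Jan 1, 2020.

Jan 1, 2020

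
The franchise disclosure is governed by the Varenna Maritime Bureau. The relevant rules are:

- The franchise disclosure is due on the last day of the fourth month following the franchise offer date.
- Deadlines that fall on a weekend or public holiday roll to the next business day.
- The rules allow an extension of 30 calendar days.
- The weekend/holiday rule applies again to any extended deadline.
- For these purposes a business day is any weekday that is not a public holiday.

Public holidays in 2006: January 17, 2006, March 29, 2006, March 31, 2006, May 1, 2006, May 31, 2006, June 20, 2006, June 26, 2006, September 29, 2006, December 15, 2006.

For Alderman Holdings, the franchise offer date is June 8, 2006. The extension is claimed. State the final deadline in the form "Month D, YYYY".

November 30, 2006

The fourth month after June 8, 2006 is October 2006, whose last day is October 31, 2006.
October 31, 2006 is a Tuesday and not a listed holiday, so it stands.
Applying the 30-calendar-day extension: October 31, 2006 + 30 days = November 30, 2006.
Since November 30, 2006 is a Thursday and not a holiday, the date is unchanged.
Deadline: November 30, 2006.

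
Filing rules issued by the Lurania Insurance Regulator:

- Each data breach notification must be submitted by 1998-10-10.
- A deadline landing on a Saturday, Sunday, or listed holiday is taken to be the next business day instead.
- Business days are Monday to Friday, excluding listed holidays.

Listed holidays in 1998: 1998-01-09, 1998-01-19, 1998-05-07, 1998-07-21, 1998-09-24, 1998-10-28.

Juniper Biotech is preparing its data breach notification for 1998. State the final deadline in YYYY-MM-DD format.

The stated deadline is 1998-10-10.
Because 1998-10-10 is a Saturday, the deadline becomes 1998-10-12 (Monday).
The final due date is 1998-10-12.

1998-10-12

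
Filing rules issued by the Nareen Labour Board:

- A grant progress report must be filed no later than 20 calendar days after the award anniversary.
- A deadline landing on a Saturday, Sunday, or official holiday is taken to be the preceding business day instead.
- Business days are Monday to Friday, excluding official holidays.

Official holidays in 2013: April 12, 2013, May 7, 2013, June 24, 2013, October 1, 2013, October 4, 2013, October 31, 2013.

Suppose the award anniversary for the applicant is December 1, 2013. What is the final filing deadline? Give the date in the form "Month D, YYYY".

December 20, 2013

From December 1, 2013, 20 calendar days later is December 21, 2013.
December 21, 2013 falls on a Saturday. Rolling to the preceding business day gives December 20, 2013, a Friday.
The final due date is December 20, 2013.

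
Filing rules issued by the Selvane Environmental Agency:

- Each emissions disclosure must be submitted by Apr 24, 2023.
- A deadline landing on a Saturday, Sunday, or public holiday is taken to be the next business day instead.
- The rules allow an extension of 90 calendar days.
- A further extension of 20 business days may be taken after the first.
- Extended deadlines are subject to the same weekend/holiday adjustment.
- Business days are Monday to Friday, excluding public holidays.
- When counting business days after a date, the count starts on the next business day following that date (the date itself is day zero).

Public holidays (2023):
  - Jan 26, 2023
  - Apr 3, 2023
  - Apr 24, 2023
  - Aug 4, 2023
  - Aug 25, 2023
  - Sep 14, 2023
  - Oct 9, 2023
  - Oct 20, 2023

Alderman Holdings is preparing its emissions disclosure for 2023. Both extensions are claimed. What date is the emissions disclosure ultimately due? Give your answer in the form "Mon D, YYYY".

The statutory due date is Apr 24, 2023.
Apr 24, 2023 is a listed holiday, so it moves to the next business day, Apr 25, 2023 (Tuesday).
Add the 90 calendar-day extension to Apr 25, 2023: Jul 24, 2023.
Since Jul 24, 2023 is a Monday and not a holiday, the date is unchanged.
The 20-business-day extension runs from Jul 24, 2023 to Aug 22, 2023.
Aug 22, 2023 is a Tuesday and not a listed holiday, so it stands.
Final deadline: Aug 22, 2023.

Aug 22, 2023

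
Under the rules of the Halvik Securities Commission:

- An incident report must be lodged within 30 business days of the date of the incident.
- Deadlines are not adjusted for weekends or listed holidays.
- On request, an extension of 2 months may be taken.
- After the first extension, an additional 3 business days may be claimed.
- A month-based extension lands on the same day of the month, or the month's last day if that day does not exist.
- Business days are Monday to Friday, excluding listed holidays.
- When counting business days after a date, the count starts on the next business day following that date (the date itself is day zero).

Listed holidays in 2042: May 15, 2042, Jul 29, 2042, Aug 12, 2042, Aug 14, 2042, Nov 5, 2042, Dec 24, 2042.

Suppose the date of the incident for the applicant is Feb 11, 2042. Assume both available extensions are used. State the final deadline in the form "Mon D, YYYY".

Counting 30 business days after Feb 11, 2042 (skipping weekends and listed holidays) reaches Mar 25, 2042.
No adjustment is made for weekends or holidays, so Mar 25, 2042 stands.
Add 2 months to Mar 25, 2042: May 25, 2042.
No adjustment is made for weekends or holidays, so May 25, 2042 stands.
Counting 3 further business days from May 25, 2042 reaches May 28, 2042.
No adjustment is made for weekends or holidays, so May 28, 2042 stands.
Deadline: May 28, 2042.

May 28, 2042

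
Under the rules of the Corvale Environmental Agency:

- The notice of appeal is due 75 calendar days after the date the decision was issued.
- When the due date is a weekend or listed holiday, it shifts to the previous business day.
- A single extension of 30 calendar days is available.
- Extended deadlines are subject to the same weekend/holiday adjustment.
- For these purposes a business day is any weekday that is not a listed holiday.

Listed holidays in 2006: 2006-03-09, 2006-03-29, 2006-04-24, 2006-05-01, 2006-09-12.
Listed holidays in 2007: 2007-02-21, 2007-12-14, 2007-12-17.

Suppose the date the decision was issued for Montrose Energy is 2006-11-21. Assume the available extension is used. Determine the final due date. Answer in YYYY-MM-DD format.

2007-03-02

From 2006-11-21, 75 calendar days later is 2007-02-04.
Because 2007-02-04 is a Sunday, the deadline becomes 2007-02-02 (Friday).
Add the 30 calendar-day extension to 2007-02-02: 2007-03-04.
2007-03-04 is a Sunday; the preceding business day is 2007-03-02 (Friday).
Final deadline: 2007-03-02.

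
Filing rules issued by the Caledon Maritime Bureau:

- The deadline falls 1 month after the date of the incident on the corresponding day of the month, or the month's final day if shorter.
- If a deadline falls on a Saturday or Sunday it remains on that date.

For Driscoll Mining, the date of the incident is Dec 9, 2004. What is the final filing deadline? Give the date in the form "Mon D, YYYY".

Moving 1 month forward from Dec 9, 2004 on the corresponding day gives Jan 9, 2005.
No adjustment is made for weekends or holidays, so Jan 9, 2005 stands.
Deadline: Jan 9, 2005.

Jan 9, 2005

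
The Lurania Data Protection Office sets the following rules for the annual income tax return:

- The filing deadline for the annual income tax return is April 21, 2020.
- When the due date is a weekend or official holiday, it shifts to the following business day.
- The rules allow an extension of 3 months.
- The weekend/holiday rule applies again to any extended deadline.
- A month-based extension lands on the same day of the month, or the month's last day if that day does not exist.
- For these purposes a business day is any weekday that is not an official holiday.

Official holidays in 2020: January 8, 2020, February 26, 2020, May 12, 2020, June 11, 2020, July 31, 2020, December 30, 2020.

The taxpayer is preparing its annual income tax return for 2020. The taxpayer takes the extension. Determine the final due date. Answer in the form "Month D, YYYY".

Start from the fixed due date, April 21, 2020.
April 21, 2020 (Tuesday) is already a business day.
Applying the 3 months extension: 3 months after April 21, 2020 is July 21, 2020.
July 21, 2020 (Tuesday) is already a business day.
The final due date is July 21, 2020.

July 21, 2020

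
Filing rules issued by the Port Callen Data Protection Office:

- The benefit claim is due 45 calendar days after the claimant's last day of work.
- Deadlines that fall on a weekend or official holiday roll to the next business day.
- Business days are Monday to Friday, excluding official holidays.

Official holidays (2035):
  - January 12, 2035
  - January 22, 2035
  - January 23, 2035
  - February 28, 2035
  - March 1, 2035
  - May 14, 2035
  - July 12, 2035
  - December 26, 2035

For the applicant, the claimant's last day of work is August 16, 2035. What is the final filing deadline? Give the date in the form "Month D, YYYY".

October 1, 2035

From August 16, 2035, 45 calendar days later is September 30, 2035.
Because September 30, 2035 is a Sunday, the deadline becomes October 1, 2035 (Monday).
Final deadline: October 1, 2035.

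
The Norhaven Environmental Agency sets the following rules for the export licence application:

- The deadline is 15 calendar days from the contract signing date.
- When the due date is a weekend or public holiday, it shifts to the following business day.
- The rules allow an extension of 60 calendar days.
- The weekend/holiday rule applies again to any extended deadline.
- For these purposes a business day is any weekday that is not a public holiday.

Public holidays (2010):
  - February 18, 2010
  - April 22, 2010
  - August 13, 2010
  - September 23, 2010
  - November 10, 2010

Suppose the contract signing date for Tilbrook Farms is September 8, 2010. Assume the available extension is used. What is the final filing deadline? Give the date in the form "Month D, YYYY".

November 23, 2010

Trigger date September 8, 2010 + 15 calendar days = September 23, 2010.
September 23, 2010 is a listed holiday; the next business day is September 24, 2010 (Friday).
With the 60-day extension, September 24, 2010 becomes November 23, 2010.
Since November 23, 2010 is a Tuesday and not a holiday, the date is unchanged.
Deadline: November 23, 2010.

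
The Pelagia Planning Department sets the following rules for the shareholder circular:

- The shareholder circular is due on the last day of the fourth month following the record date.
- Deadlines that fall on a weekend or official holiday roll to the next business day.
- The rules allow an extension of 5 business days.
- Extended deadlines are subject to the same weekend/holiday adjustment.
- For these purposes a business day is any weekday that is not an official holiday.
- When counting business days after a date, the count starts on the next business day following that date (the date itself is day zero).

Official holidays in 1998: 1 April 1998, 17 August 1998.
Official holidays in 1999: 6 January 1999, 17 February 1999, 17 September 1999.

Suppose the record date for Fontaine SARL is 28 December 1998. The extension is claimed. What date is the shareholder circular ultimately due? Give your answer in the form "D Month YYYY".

7 May 1999

4 months after 28 December 1998 is April 1999; that month ends on 30 April 1999.
30 April 1999 (Friday) is already a business day.
The 5-business-day extension runs from 30 April 1999 to 7 May 1999.
7 May 1999 is a Friday and not a listed holiday, so it stands.
So the filing is due 7 May 1999.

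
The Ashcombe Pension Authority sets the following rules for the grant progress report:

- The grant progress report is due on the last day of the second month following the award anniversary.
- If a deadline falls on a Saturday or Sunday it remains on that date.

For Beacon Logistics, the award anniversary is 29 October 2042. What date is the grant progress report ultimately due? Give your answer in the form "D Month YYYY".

31 December 2042

2 months after 29 October 2042 is December 2042; that month ends on 31 December 2042.
No adjustment is made for weekends or holidays, so 31 December 2042 stands.
Final deadline: 31 December 2042.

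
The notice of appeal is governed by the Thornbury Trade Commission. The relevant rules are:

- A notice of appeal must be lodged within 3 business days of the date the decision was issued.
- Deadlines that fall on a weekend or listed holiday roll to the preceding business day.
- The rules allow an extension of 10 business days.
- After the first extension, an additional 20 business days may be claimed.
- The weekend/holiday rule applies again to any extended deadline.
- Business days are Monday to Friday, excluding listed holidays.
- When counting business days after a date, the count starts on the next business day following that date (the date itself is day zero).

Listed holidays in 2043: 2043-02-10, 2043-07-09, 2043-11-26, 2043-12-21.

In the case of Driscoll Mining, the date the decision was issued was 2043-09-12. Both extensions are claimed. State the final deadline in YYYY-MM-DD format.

3 business days after 2043-09-12, excluding weekends and holidays, is 2043-09-16.
2043-09-16 is a Wednesday and not a listed holiday, so it stands.
Applying the 10-business-day extension: 10 business days after 2043-09-16 is 2043-09-30.
2043-09-30 (Wednesday) is already a business day.
Counting 20 further business days from 2043-09-30 reaches 2043-10-28.
2043-10-28 is a Wednesday and not a listed holiday, so it stands.
So the filing is due 2043-10-28.

2043-10-28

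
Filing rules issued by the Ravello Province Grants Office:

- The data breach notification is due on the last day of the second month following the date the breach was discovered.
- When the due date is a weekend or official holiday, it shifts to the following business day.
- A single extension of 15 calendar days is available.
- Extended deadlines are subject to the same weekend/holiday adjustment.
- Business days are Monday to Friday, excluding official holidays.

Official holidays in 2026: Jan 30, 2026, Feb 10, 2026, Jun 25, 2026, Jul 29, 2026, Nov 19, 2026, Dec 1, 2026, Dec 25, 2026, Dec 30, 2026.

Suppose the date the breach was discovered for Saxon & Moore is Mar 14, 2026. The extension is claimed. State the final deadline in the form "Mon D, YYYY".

Jun 16, 2026

The second month after Mar 14, 2026 is May 2026, whose last day is May 31, 2026.
May 31, 2026 is a Sunday; the next business day is Jun 1, 2026 (Monday).
Add the 15 calendar-day extension to Jun 1, 2026: Jun 16, 2026.
Since Jun 16, 2026 is a Tuesday and not a holiday, the date is unchanged.
So the filing is due Jun 16, 2026.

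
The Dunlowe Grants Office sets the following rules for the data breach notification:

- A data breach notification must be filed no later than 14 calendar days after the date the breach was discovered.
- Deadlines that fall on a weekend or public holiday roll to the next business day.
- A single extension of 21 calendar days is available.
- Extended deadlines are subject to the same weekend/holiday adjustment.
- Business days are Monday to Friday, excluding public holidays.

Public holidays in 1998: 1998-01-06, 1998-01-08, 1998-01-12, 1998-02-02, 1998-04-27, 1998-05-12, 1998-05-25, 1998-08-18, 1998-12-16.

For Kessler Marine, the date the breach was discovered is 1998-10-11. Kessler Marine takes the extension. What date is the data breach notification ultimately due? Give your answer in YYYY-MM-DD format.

1998-11-16

14 calendar days after 1998-10-11 is 1998-10-25.
1998-10-25 is a Sunday; the next business day is 1998-10-26 (Monday).
The 21-calendar-day extension moves the deadline from 1998-10-26 to 1998-11-16.
1998-11-16 (Monday) is already a business day.
Final deadline: 1998-11-16.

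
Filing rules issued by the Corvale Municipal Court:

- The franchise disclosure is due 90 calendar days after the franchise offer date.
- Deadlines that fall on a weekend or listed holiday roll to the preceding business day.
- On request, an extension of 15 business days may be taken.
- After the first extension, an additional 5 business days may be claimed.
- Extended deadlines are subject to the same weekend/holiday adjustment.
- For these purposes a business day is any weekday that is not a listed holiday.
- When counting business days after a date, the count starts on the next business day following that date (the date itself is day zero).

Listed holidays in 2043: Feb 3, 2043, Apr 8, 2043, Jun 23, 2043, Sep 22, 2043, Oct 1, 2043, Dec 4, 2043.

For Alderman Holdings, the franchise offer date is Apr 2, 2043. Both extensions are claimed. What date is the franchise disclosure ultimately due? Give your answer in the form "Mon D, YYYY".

Jul 29, 2043

Adding 90 calendar days to Apr 2, 2043 gives Jul 1, 2043.
Jul 1, 2043 (Wednesday) is already a business day.
Counting 15 further business days from Jul 1, 2043 reaches Jul 22, 2043.
Since Jul 22, 2043 is a Wednesday and not a holiday, the date is unchanged.
Applying the 5-business-day extension: 5 business days after Jul 22, 2043 is Jul 29, 2043.
Jul 29, 2043 is a Wednesday and not a listed holiday, so it stands.
Final deadline: Jul 29, 2043.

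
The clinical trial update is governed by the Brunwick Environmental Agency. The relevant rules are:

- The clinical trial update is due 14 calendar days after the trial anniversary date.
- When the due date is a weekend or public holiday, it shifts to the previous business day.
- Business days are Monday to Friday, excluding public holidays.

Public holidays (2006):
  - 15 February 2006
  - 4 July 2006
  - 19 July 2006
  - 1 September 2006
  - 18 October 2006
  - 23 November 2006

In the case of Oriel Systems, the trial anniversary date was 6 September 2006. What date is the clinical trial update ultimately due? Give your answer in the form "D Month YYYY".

20 September 2006

14 calendar days after 6 September 2006 is 20 September 2006.
20 September 2006 falls on a Wednesday, which is a business day, so no adjustment is needed.
Final deadline: 20 September 2006.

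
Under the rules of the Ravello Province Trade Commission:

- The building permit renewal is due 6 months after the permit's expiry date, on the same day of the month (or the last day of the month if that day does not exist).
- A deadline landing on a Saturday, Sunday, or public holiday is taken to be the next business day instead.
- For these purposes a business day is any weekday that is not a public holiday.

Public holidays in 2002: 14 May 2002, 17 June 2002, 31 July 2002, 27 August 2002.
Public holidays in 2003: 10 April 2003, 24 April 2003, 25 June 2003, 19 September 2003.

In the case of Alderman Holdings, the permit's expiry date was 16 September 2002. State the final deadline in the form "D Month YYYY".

6 months after 16 September 2002, on the same day of the month, is 16 March 2003.
16 March 2003 is a Sunday, so it moves to the next business day, 17 March 2003 (Monday).
The final due date is 17 March 2003.

17 March 2003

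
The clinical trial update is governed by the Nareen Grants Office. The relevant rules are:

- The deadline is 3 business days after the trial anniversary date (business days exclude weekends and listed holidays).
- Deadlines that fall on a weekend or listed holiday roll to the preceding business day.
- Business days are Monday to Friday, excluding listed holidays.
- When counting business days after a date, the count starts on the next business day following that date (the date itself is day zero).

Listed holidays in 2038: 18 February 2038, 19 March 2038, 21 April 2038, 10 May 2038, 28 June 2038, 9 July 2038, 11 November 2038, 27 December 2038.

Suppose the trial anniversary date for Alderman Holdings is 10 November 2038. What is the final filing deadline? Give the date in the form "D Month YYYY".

16 November 2038

3 business days after 10 November 2038, excluding weekends and holidays, is 16 November 2038.
16 November 2038 (Tuesday) is already a business day.
Final deadline: 16 November 2038.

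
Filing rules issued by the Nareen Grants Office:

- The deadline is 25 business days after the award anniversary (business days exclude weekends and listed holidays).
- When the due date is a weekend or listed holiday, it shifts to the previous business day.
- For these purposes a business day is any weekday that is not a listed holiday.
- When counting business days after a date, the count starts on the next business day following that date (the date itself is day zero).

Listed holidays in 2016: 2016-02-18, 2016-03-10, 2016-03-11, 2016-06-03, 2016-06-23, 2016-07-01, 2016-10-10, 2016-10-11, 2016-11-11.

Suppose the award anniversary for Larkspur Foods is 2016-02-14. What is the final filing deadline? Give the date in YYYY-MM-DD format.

2016-03-23

25 business days after 2016-02-14, excluding weekends and holidays, is 2016-03-23.
2016-03-23 is a Wednesday and not a listed holiday, so it stands.
Final deadline: 2016-03-23.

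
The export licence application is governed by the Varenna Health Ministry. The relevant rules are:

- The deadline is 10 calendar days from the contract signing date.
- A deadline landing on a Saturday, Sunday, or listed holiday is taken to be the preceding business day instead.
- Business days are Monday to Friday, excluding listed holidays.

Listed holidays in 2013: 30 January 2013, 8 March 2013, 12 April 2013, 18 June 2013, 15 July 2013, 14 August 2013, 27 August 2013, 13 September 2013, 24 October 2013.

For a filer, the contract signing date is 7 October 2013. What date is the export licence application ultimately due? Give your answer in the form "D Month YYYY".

17 October 2013

Trigger date 7 October 2013 + 10 calendar days = 17 October 2013.
17 October 2013 (Thursday) is already a business day.
The final due date is 17 October 2013.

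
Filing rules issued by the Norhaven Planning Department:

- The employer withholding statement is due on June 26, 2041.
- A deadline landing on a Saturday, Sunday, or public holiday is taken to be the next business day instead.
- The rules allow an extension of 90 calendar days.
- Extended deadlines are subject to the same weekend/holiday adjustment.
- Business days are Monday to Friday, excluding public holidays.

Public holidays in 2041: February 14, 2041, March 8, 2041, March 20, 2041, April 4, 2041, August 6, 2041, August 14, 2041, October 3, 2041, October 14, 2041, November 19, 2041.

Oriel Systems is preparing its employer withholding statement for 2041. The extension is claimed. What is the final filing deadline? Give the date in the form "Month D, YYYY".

The statutory due date is June 26, 2041.
Since June 26, 2041 is a Wednesday and not a holiday, the date is unchanged.
Add the 90 calendar-day extension to June 26, 2041: September 24, 2041.
September 24, 2041 is a Tuesday and not a listed holiday, so it stands.
So the filing is due September 24, 2041.

September 24, 2041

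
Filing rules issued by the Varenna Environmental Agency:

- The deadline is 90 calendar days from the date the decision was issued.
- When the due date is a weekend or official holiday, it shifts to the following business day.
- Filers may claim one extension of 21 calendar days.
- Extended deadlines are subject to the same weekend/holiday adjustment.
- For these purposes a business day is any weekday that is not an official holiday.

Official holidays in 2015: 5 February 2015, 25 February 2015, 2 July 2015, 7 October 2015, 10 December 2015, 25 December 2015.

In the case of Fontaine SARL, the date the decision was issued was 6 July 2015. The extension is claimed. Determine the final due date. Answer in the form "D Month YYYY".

26 October 2015

From 6 July 2015, 90 calendar days later is 4 October 2015.
4 October 2015 falls on a Sunday. Rolling to the next business day gives 5 October 2015, a Monday.
With the 21-day extension, 5 October 2015 becomes 26 October 2015.
Since 26 October 2015 is a Monday and not a holiday, the date is unchanged.
So the filing is due 26 October 2015.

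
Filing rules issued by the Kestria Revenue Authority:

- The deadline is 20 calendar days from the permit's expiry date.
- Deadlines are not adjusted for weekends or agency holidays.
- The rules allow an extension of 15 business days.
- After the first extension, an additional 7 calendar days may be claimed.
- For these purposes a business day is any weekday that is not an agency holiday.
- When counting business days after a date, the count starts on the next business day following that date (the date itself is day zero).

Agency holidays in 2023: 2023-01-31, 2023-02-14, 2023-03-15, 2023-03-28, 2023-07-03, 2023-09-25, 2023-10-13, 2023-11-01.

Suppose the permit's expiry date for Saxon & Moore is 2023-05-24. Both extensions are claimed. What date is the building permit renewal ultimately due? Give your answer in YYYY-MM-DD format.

Adding 20 calendar days to 2023-05-24 gives 2023-06-13.
2023-06-13 falls on a Tuesday. The rules make no weekend/holiday allowance, so it remains 2023-06-13.
Counting 15 further business days from 2023-06-13 reaches 2023-07-05.
No adjustment is made for weekends or holidays, so 2023-07-05 stands.
With the 7-day extension, 2023-07-05 becomes 2023-07-12.
No adjustment is made for weekends or holidays, so 2023-07-12 stands.
Final deadline: 2023-07-12.

2023-07-12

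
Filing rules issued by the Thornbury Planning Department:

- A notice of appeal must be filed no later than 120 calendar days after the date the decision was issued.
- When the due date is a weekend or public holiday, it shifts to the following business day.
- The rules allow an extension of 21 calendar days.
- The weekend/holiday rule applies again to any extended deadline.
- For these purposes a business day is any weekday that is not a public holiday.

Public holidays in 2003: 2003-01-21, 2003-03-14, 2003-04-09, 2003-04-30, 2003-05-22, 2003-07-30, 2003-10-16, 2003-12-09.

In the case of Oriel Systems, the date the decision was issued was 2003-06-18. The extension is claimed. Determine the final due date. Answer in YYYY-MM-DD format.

2003-11-07

From 2003-06-18, 120 calendar days later is 2003-10-16.
2003-10-16 is a listed holiday, so it moves to the next business day, 2003-10-17 (Friday).
The 21-calendar-day extension moves the deadline from 2003-10-17 to 2003-11-07.
2003-11-07 (Friday) is already a business day.
Final deadline: 2003-11-07.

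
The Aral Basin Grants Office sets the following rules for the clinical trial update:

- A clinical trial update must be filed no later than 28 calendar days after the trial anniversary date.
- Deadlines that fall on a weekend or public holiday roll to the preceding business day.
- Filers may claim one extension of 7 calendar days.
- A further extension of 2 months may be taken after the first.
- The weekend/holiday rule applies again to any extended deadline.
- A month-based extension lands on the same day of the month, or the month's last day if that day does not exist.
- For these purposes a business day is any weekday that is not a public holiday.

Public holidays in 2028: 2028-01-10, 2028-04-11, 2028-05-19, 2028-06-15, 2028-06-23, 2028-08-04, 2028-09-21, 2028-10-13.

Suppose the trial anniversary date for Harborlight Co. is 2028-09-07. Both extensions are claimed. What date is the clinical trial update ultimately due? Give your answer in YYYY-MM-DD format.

From 2028-09-07, 28 calendar days later is 2028-10-05.
2028-10-05 is a Thursday and not a listed holiday, so it stands.
Add the 7 calendar-day extension to 2028-10-05: 2028-10-12.
2028-10-12 is a Thursday and not a listed holiday, so it stands.
The 2 months extension carries 2028-10-12 to 2028-12-12.
Since 2028-12-12 is a Tuesday and not a holiday, the date is unchanged.
Deadline: 2028-12-12.

2028-12-12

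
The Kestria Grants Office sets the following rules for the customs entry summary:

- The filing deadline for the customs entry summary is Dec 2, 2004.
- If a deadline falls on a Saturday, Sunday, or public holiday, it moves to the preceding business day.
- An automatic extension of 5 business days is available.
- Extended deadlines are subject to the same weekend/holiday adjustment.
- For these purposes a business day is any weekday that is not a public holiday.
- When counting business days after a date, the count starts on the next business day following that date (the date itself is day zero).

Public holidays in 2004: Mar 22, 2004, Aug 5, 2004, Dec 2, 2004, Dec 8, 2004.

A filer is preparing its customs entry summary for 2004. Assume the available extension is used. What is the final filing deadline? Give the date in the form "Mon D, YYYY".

Dec 10, 2004

The statutory due date is Dec 2, 2004.
Dec 2, 2004 is a listed holiday; the preceding business day is Dec 1, 2004 (Wednesday).
Applying the 5-business-day extension: 5 business days after Dec 1, 2004 is Dec 10, 2004.
Dec 10, 2004 falls on a Friday, which is a business day, so no adjustment is needed.
Deadline: Dec 10, 2004.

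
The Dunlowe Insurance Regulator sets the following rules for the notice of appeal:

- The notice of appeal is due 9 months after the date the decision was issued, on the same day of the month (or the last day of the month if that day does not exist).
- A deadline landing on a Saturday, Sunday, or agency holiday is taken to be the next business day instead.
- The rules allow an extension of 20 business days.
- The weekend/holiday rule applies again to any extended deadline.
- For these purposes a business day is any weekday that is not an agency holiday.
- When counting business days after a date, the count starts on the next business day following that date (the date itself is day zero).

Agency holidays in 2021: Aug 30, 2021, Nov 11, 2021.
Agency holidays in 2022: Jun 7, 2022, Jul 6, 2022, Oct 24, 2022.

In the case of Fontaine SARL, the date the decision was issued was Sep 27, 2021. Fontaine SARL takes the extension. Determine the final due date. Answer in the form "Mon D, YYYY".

Jul 26, 2022

9 months from Sep 27, 2021 is Jun 27, 2022.
Jun 27, 2022 is a Monday and not a listed holiday, so it stands.
Counting 20 further business days from Jun 27, 2022 reaches Jul 26, 2022.
Jul 26, 2022 falls on a Tuesday, which is a business day, so no adjustment is needed.
Deadline: Jul 26, 2022.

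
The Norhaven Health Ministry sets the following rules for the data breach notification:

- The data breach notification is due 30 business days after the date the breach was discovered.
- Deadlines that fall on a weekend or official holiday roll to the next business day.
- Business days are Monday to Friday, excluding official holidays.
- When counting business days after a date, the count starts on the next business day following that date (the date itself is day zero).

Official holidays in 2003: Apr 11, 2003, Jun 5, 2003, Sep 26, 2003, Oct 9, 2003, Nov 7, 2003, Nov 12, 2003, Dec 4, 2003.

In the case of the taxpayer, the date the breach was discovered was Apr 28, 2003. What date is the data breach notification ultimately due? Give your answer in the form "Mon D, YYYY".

Counting 30 business days after Apr 28, 2003 (skipping weekends and listed holidays) reaches Jun 10, 2003.
Jun 10, 2003 (Tuesday) is already a business day.
Final deadline: Jun 10, 2003.

Jun 10, 2003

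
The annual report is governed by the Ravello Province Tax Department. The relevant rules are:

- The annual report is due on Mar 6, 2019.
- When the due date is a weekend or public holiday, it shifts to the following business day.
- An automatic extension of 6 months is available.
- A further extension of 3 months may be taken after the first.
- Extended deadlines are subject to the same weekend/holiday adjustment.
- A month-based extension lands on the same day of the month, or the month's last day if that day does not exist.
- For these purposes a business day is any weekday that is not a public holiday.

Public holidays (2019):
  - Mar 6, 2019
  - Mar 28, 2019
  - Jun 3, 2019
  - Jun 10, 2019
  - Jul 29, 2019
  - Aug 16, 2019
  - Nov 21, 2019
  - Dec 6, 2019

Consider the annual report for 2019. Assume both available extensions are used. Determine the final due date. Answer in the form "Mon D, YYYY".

Dec 9, 2019

The stated deadline is Mar 6, 2019.
Mar 6, 2019 is a listed holiday; the next business day is Mar 7, 2019 (Thursday).
Add 6 months to Mar 7, 2019: Sep 7, 2019.
Because Sep 7, 2019 is a Saturday, the deadline becomes Sep 9, 2019 (Monday).
Applying the 3 months extension: 3 months after Sep 9, 2019 is Dec 9, 2019.
Dec 9, 2019 (Monday) is already a business day.
The final due date is Dec 9, 2019.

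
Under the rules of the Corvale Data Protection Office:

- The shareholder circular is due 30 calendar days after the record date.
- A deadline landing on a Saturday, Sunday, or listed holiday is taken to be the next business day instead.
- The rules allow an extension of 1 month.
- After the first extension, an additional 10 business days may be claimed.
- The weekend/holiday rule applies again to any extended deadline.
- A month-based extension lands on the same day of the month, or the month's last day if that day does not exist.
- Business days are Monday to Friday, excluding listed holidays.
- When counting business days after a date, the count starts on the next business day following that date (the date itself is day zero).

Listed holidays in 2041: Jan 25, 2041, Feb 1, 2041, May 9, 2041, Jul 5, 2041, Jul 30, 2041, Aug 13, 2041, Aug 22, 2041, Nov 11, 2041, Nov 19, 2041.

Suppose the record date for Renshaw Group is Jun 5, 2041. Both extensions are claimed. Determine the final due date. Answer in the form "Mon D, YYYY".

Aug 26, 2041

Trigger date Jun 5, 2041 + 30 calendar days = Jul 5, 2041.
Because Jul 5, 2041 is a listed holiday, the deadline becomes Jul 8, 2041 (Monday).
Add 1 month to Jul 8, 2041: Aug 8, 2041.
Since Aug 8, 2041 is a Thursday and not a holiday, the date is unchanged.
Applying the 10-business-day extension: 10 business days after Aug 8, 2041 is Aug 26, 2041.
Since Aug 26, 2041 is a Monday and not a holiday, the date is unchanged.
The final due date is Aug 26, 2041.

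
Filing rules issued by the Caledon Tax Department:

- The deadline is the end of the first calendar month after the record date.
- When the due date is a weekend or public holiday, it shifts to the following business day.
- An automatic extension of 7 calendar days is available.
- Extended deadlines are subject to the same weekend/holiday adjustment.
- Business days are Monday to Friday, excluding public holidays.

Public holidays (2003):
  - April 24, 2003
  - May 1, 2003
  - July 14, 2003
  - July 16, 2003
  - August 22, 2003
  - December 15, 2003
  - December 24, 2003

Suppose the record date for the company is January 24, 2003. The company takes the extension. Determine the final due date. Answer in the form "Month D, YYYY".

March 7, 2003

The first month after January 24, 2003 is February 2003, whose last day is February 28, 2003.
February 28, 2003 is a Friday and not a listed holiday, so it stands.
Add the 7 calendar-day extension to February 28, 2003: March 7, 2003.
March 7, 2003 falls on a Friday, which is a business day, so no adjustment is needed.
Final deadline: March 7, 2003.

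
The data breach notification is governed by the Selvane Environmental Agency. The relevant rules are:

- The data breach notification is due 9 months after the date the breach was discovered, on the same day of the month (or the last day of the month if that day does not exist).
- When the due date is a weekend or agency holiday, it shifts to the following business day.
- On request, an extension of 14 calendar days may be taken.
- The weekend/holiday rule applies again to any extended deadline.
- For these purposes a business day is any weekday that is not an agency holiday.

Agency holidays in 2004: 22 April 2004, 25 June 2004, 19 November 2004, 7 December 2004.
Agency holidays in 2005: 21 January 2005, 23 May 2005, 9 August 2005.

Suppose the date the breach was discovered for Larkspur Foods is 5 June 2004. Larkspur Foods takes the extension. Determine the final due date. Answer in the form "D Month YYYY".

Moving 9 months forward from 5 June 2004 on the corresponding day gives 5 March 2005.
5 March 2005 is a Saturday, so it moves to the next business day, 7 March 2005 (Monday).
The 14-calendar-day extension moves the deadline from 7 March 2005 to 21 March 2005.
21 March 2005 is a Monday and not a listed holiday, so it stands.
So the filing is due 21 March 2005.

21 March 2005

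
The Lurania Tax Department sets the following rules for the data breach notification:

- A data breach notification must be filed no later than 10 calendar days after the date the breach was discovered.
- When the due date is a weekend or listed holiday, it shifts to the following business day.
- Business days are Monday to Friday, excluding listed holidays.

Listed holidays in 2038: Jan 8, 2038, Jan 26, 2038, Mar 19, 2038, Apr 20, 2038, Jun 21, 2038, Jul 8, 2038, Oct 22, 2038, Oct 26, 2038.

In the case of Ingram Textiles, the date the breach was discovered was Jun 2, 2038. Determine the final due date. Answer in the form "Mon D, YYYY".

Jun 14, 2038

Trigger date Jun 2, 2038 + 10 calendar days = Jun 12, 2038.
Jun 12, 2038 is a Saturday; the next business day is Jun 14, 2038 (Monday).
Final deadline: Jun 14, 2038.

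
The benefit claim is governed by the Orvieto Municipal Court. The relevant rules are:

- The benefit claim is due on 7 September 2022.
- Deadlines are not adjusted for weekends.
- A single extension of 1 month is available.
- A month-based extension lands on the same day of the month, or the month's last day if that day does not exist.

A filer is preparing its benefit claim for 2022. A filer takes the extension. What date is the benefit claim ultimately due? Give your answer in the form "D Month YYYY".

7 October 2022

The statutory due date is 7 September 2022.
7 September 2022 falls on a Wednesday. The rules make no weekend/holiday allowance, so it remains 7 September 2022.
The 1 month extension carries 7 September 2022 to 7 October 2022.
No adjustment is made for weekends or holidays, so 7 October 2022 stands.
The final due date is 7 October 2022.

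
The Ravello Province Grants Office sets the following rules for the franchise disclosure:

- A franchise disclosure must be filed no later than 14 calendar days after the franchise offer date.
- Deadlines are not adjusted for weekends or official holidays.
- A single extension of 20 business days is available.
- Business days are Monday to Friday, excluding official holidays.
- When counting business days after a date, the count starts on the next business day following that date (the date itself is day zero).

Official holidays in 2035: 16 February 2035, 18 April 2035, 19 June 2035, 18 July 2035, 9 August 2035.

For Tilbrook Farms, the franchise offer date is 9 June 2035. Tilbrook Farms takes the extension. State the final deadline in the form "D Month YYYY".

23 July 2035

From 9 June 2035, 14 calendar days later is 23 June 2035.
No adjustment is made for weekends or holidays, so 23 June 2035 stands.
The 20-business-day extension runs from 23 June 2035 to 23 July 2035.
23 July 2035 is a Monday; no weekend or holiday adjustment applies.
Deadline: 23 July 2035.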